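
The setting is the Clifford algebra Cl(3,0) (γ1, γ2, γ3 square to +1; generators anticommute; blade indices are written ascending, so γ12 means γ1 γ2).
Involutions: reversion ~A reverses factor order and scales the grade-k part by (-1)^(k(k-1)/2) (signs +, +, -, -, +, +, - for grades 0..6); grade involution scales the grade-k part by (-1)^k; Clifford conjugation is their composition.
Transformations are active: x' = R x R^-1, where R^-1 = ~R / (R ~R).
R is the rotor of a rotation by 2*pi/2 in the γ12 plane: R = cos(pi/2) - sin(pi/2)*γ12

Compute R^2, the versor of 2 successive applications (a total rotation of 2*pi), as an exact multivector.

Half-angle bookkeeping: 2 applications in γ12 add up to rotor phase 2*pi/2 = pi, so R^2 = cos(pi) - sin(pi)*γ12.
cos(pi) = -1 and sin(pi) = 0, so R^2 = -1. The total rotation 2*pi is 1 full turn, so every vector returns to itself, yet the rotor is -1, on the OTHER sheet of the double cover (an odd number of 2*pi turns).
Answer: -1


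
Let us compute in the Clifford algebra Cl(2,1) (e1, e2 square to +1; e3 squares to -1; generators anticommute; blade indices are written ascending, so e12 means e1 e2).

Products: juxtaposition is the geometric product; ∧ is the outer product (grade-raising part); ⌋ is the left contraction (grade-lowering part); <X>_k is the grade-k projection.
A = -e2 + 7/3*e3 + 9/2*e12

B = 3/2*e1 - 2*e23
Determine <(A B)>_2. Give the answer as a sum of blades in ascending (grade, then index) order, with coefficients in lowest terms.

step 1: -137/12*e2 + 2*e3 + 3/2*e12 - 25/2*e13
step 2: 3/2*e12 - 25/2*e13
Answer: 3/2*e12 - 25/2*e13


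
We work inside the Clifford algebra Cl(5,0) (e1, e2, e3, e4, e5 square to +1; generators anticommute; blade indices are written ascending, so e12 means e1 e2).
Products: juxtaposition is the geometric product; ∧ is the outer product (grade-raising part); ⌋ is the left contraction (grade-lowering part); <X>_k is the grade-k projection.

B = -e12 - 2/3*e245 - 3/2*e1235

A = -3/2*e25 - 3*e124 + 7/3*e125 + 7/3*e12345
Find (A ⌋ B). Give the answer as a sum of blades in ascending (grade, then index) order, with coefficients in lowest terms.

step 1: -7/2*e3 + e4 + 9/4*e13
Answer: -7/2*e3 + e4 + 9/4*e13


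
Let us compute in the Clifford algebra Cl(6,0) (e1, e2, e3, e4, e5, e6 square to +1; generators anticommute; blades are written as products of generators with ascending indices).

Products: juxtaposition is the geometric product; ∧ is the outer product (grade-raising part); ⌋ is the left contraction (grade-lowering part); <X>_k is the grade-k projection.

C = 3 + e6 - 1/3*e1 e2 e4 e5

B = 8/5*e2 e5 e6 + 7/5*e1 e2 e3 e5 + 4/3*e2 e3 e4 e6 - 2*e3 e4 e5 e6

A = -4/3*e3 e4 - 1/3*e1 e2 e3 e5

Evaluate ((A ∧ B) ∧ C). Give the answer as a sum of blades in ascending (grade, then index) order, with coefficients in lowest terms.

step 1: -32/15*e2 e3 e4 e5 e6
step 2: -32/5*e2 e3 e4 e5 e6
Answer: -32/5*e2 e3 e4 e5 e6


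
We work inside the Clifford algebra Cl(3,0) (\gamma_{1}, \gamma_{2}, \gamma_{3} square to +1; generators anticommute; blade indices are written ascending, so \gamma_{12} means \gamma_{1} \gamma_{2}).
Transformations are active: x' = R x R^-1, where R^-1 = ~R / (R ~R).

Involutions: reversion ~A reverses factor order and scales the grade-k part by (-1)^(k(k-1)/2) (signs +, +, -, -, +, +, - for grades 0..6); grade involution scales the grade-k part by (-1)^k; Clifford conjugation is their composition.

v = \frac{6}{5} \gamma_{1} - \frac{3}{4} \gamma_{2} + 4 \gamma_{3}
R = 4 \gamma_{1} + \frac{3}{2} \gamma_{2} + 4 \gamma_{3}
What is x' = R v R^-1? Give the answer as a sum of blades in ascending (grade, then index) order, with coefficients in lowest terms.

~R = 4 \gamma_{1} + \frac{3}{2} \gamma_{2} + 4 \gamma_{3}, and R ~R = \frac{137}{4}, so R^-1 = ~R / (\frac{137}{4}).
R v = \frac{787}{40} - \frac{24}{5} \gamma_{12} + \frac{56}{5} \gamma_{13} + 9 \gamma_{23}
Answer: \frac{2326}{685} \gamma_{1} + \frac{6777}{2740} \gamma_{2} + \frac{408}{685} \gamma_{3}


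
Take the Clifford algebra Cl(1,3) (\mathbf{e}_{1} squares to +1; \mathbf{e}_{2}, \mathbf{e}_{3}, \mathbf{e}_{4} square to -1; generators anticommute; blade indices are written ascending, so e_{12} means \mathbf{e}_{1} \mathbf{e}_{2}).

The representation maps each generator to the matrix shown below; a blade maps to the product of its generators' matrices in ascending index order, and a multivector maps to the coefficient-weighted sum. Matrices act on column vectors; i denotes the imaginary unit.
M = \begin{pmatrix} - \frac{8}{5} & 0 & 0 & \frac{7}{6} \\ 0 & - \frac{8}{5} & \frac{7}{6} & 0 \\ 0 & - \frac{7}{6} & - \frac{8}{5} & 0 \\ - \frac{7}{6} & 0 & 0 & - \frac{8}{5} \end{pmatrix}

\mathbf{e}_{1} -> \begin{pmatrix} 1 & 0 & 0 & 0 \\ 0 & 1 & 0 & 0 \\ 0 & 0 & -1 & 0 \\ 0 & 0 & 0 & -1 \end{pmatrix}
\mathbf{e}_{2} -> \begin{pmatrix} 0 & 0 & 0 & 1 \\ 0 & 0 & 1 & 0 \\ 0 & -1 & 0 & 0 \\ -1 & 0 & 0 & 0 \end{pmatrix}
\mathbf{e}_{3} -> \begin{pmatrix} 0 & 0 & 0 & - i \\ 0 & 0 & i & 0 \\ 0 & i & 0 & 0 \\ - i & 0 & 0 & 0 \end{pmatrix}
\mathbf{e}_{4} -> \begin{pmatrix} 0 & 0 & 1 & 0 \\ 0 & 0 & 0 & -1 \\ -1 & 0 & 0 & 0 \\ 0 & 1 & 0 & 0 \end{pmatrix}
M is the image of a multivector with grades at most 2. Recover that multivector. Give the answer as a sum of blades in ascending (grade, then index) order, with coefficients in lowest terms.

Method: the blade images are trace-orthogonal — tr(rho(e_A) rho(e_B)^-1) = 4 if A = B and 0 otherwise — and rho(e_A)^-1 = (e_A)^2 * rho(e_A) with (e_A)^2 = +1 or -1, so the coefficient of e_A in the preimage is (e_A)^2 * tr(M rho(e_A))/4.
Nonzero projections over blades of grade <= 2: 1: (1)^2 = +1, tr(M 1) = - \frac{32}{5}, coefficient -\frac{8}{5}; e_{2}: (e_{2})^2 = -1, tr(M rho(e_{2})) = - \frac{14}{3}, coefficient \frac{7}{6}. Every other blade of grade <= 2 projects to 0.
Answer: -\frac{8}{5} + \frac{7}{6} e_{2}


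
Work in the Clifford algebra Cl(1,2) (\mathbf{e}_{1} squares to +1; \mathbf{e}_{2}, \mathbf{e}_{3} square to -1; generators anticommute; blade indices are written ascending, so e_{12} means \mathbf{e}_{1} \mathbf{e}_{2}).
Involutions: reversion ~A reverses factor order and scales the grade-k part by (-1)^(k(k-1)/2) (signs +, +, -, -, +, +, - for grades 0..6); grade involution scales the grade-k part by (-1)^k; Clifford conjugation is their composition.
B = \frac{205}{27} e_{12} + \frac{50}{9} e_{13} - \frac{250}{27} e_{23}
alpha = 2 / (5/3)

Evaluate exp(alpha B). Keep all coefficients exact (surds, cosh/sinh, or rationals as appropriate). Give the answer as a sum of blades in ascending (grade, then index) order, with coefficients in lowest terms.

B^2 term by term: the squares give (\frac{205}{27})^2*(e_{12})^2 + (\frac{50}{9})^2*(e_{13})^2 + (-\frac{250}{27})^2*(e_{23})^2 = \frac{42025}{729}*(+1) + \frac{2500}{81}*(+1) + \frac{62500}{729}*(-1) = \frac{25}{9} (each basis 2-blade squares to minus the product of its generators' squares); cross terms between blades sharing an index anticommute and cancel. So B^2 = \frac{25}{9}.
B^2 = \frac{25}{9} — a positive square means the series sums to a boost: l = \frac{5}{3}, alpha*l = 2, so exp(alpha B) = cosh(2) + (sinh(2)/(\frac{5}{3}))*B = \cosh{\left(2 \right)} + (\frac{3 \sinh{\left(2 \right)}}{5})*B.
Answer: \cosh{\left(2 \right)} + \frac{41 \sinh{\left(2 \right)}}{9} e_{12} + \frac{10 \sinh{\left(2 \right)}}{3} e_{13} - \frac{50 \sinh{\left(2 \right)}}{9} e_{23}


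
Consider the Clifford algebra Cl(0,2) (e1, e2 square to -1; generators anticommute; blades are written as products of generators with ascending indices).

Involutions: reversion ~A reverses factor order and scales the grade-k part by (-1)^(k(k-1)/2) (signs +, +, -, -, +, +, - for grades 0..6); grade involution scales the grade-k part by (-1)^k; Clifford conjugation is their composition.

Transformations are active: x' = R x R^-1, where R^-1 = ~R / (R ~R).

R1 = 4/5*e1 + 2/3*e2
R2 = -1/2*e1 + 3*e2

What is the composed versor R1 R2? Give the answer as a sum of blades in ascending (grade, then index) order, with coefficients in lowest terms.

Distribute over the terms of R1 (each basis-blade product reordered to ascending indices, repeated generators contracted through their squares):
(4/5*e1) R2 = 2/5 + 12/5*e1 e2
(2/3*e2) R2 = -2 + 1/3*e1 e2
Summing the partial products and collecting blades:
Answer: -8/5 + 41/15*e1 e2


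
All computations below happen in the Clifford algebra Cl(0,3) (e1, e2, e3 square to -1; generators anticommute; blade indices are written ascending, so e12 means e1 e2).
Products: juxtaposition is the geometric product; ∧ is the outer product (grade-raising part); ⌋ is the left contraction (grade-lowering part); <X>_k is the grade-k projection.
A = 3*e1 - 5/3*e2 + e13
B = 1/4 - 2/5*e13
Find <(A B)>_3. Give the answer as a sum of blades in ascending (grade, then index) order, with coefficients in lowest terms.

step 1: 2/5 + 3/4*e1 - 5/12*e2 + 6/5*e3 + 1/4*e13 - 2/3*e123
step 2: -2/3*e123
Answer: -2/3*e123


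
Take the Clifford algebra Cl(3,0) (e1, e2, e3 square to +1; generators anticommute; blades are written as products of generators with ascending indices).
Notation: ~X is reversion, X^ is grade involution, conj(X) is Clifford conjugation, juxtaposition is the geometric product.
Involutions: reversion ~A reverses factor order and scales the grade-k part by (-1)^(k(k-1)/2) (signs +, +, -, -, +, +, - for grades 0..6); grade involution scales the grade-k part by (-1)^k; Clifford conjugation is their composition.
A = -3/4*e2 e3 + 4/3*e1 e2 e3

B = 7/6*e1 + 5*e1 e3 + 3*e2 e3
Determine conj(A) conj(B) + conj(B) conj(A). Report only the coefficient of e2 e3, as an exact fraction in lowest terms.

first term: 9/4 + 4*e1 - 20/3*e2 - 15/4*e1 e2 - 14/9*e2 e3 - 7/8*e1 e2 e3
second term: 9/4 + 4*e1 - 20/3*e2 + 15/4*e1 e2 - 14/9*e2 e3 - 7/8*e1 e2 e3
Answer: -28/9


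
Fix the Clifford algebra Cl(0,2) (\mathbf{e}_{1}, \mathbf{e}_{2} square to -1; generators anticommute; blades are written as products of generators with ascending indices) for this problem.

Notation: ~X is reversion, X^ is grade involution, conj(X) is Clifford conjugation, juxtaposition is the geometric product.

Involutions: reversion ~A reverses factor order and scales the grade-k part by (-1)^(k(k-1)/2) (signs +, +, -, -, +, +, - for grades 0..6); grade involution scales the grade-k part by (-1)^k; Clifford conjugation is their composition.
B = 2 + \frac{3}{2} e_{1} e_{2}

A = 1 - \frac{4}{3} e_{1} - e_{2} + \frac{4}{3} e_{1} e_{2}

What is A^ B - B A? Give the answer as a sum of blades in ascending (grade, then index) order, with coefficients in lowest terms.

first term: \frac{25}{6} e_{1} + \frac{25}{6} e_{1} e_{2}
second term: -\frac{7}{6} e_{1} - 4 e_{2} + \frac{25}{6} e_{1} e_{2}
Answer: \frac{16}{3} e_{1} + 4 e_{2}


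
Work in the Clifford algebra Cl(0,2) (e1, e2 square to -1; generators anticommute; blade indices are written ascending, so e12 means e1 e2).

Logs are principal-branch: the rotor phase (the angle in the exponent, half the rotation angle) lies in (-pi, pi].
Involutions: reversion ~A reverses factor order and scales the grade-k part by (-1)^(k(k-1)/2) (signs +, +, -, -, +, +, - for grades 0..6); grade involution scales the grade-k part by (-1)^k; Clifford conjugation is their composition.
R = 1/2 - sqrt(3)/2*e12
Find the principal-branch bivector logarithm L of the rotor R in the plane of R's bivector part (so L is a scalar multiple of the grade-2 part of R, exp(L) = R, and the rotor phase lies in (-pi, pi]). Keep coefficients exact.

The scalar part of R is 1/2, which pins the rotor phase on the principal branch; dividing the bivector part by the sine of that phase recovers the unit plane, and L is the phase times that plane.
Concretely: cos(phase) = 1/2 gives phase = ±pi/3, and since phase/sin(phase) is even the sign is immaterial: L = (phase/sin(phase)) * <R>_2 = (2*sqrt(3)*pi/9) * <R>_2.
Answer: -pi/3*e12


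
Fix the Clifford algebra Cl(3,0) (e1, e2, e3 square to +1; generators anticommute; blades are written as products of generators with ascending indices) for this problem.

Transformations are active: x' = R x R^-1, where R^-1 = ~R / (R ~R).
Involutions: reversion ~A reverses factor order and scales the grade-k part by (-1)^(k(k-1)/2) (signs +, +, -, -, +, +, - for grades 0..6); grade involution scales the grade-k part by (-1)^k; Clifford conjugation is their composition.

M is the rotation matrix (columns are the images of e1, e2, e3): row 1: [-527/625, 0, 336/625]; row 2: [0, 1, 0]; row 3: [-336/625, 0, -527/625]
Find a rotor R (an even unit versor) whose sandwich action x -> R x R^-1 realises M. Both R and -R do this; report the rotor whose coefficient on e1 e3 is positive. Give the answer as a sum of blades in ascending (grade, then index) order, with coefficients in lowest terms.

Method: write R = a + b12*e1 e2 + b13*e1 e3 + b23*e2 e3 with a^2 + b12^2 + b13^2 + b23^2 = 1 (so R^-1 = ~R). Expanding the columns R e_j ~R gives tr M = 4a^2 - 1 and, from the antisymmetric part, M21 - M12 = -4a*b12, M13 - M31 = 4a*b13, M32 - M23 = -4a*b23.
Here tr M = -429/625, so a^2 = (1 + tr M)/4 = 49/625 and a = ±7/25. Taking a = 7/25: M21 - M12 = 0, M13 - M31 = 672/625, M32 - M23 = 0, giving b12 = 0, b13 = 24/25, b23 = 0, i.e. R = 7/25 + 24/25*e1 e3.
Its e1 e3 coefficient is already positive.
Answer: 7/25 + 24/25*e1 e3. Key observation: the double cover Spin(3) -> SO(3) sends R and -R to the same matrix (trace -429/625 here), so the stated sign of the e1 e3 coefficient is what selects one sheet.


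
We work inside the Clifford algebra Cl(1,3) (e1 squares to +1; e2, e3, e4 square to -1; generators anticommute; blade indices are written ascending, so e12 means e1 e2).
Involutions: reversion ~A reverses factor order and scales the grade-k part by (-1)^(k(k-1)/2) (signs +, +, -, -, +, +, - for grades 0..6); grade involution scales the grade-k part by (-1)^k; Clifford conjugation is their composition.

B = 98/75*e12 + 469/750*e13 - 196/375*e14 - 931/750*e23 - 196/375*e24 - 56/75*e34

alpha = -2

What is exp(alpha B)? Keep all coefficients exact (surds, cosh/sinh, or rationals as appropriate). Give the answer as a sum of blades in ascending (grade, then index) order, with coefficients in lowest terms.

B^2 term by term: the squares give (98/75)^2*(e12)^2 + (469/750)^2*(e13)^2 + (-196/375)^2*(e14)^2 + (-931/750)^2*(e23)^2 + (-196/375)^2*(e24)^2 + (-56/75)^2*(e34)^2 = 9604/5625*(+1) + 219961/562500*(+1) + 38416/140625*(+1) + 866761/562500*(-1) + 38416/140625*(-1) + 3136/5625*(-1) = 0 (each basis 2-blade squares to minus the product of its generators' squares); cross terms between blades sharing an index anticommute and cancel; the commuting (index-disjoint) pairs give grade-4 terms 2*c*c'*(blade product), which cancel blade by blade — e1234: -10976/5625 + 91924/140625 + 182476/140625 = 0 — confirming B is simple. So B^2 = 0.
B^2 = 0, so the series truncates immediately: exp(alpha B) = 1 + alpha B (parabolic case).
Answer: 1 - 196/75*e12 - 469/375*e13 + 392/375*e14 + 931/375*e23 + 392/375*e24 + 112/75*e34


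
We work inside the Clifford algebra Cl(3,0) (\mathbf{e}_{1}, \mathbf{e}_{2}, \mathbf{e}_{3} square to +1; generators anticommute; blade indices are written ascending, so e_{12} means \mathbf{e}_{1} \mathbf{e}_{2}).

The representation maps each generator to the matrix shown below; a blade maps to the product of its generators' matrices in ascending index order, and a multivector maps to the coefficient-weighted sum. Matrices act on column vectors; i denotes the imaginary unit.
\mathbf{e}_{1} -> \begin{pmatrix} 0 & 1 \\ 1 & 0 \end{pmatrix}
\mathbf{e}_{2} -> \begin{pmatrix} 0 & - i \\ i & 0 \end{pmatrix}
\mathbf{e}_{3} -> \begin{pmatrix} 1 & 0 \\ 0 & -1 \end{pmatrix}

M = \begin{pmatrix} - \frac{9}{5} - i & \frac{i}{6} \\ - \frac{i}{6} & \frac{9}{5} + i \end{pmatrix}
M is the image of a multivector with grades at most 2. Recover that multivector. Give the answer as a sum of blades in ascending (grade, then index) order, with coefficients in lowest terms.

Method: 1, rho(e_{1}), rho(e_{2}), rho(e_{3}) form a trace-orthogonal basis of the 2x2 complex matrices (tr(X Y) = 2 if X = Y, else 0), so M = m0*1 + m1*rho(e_{1}) + m2*rho(e_{2}) + m3*rho(e_{3}) with m0 = tr(M)/2 = 0, m1 = tr(M rho(e_{1}))/2 = 0, m2 = tr(M rho(e_{2}))/2 = - \frac{1}{6}, m3 = tr(M rho(e_{3}))/2 = - \frac{9}{5} - i.
Multiplying table entries, the bivector images are rho(e_{12}) = i*rho(e_{3}), rho(e_{13}) = -i*rho(e_{2}), rho(e_{23}) = i*rho(e_{1}); with real blade coefficients the real parts of m0..m3 are the coefficients of 1, e_{1}, e_{2}, e_{3} and the imaginary parts give the bivectors (e_{23}: Im m1, e_{13}: -Im m2, e_{12}: Im m3).
Answer: -\frac{1}{6} e_{2} - \frac{9}{5} e_{3} - e_{12}


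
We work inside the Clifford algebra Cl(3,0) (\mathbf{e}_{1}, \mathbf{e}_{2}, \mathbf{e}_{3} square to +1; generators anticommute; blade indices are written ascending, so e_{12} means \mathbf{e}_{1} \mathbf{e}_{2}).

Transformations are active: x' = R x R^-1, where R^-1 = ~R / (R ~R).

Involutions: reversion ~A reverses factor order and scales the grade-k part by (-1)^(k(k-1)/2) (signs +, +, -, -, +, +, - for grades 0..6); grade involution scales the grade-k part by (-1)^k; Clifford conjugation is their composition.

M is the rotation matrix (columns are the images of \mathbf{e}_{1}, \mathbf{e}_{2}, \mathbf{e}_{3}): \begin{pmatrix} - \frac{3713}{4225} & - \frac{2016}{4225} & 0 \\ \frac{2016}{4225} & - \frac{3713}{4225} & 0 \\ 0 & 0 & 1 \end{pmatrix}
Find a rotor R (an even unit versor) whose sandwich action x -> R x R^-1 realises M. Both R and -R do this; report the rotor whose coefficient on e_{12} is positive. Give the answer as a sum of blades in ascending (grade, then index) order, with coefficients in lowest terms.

Method: write R = a + b12*e_{12} + b13*e_{13} + b23*e_{23} with a^2 + b12^2 + b13^2 + b23^2 = 1 (so R^-1 = ~R). Expanding the columns R e_j ~R gives tr M = 4a^2 - 1 and, from the antisymmetric part, M21 - M12 = -4a*b12, M13 - M31 = 4a*b13, M32 - M23 = -4a*b23.
Here tr M = -\frac{3201}{4225}, so a^2 = (1 + tr M)/4 = \frac{256}{4225} and a = ±\frac{16}{65}. Taking a = \frac{16}{65}: M21 - M12 = \frac{4032}{4225}, M13 - M31 = 0, M32 - M23 = 0, giving b12 = -\frac{63}{65}, b13 = 0, b23 = 0, i.e. R = \frac{16}{65} - \frac{63}{65} e_{12}.
Its e_{12} coefficient is negative, so report the other preimage -R.
Answer: -\frac{16}{65} + \frac{63}{65} e_{12}. Key observation: the double cover Spin(3) -> SO(3) sends R and -R to the same matrix (trace -\frac{3201}{4225} here), so the stated sign of the e_{12} coefficient is what selects one sheet.


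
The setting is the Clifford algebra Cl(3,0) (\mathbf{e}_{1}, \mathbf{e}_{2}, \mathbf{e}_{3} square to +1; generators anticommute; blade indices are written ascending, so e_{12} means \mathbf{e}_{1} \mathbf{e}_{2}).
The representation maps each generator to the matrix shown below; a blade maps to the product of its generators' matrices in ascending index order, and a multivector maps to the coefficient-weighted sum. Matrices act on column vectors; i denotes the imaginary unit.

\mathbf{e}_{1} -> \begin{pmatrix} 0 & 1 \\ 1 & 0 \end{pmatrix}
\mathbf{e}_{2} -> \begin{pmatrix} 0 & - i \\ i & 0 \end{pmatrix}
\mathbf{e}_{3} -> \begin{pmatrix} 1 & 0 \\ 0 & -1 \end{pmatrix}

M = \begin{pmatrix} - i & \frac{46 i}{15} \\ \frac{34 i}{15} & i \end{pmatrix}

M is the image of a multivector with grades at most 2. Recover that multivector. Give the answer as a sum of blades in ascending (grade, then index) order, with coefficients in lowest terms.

Method: 1, rho(e_{1}), rho(e_{2}), rho(e_{3}) form a trace-orthogonal basis of the 2x2 complex matrices (tr(X Y) = 2 if X = Y, else 0), so M = m0*1 + m1*rho(e_{1}) + m2*rho(e_{2}) + m3*rho(e_{3}) with m0 = tr(M)/2 = 0, m1 = tr(M rho(e_{1}))/2 = \frac{8 i}{3}, m2 = tr(M rho(e_{2}))/2 = - \frac{2}{5}, m3 = tr(M rho(e_{3}))/2 = - i.
Multiplying table entries, the bivector images are rho(e_{12}) = i*rho(e_{3}), rho(e_{13}) = -i*rho(e_{2}), rho(e_{23}) = i*rho(e_{1}); with real blade coefficients the real parts of m0..m3 are the coefficients of 1, e_{1}, e_{2}, e_{3} and the imaginary parts give the bivectors (e_{23}: Im m1, e_{13}: -Im m2, e_{12}: Im m3).
Answer: -\frac{2}{5} e_{2} - e_{12} + \frac{8}{3} e_{23}


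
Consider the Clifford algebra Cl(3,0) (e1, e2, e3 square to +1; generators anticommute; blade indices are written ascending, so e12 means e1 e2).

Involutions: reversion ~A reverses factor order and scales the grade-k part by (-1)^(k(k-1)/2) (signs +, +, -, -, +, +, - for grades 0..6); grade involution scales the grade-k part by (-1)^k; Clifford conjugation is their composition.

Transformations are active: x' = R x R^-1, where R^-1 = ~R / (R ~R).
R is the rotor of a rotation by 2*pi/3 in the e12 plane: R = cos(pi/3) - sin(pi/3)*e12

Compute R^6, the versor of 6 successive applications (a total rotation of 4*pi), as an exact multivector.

Because a rotor carries half the rotation angle, composing 6 copies of this e12-plane rotor multiplies the phase: 6*(pi/3) = 2*pi, hence R^6 = cos(2*pi) - sin(2*pi)*e12.
cos(2*pi) = 1 and sin(2*pi) = 0, so R^6 = 1. The total rotation 4*pi is 2 full turns, so every vector returns to itself, yet the rotor is +1, back on the identity sheet (an even number of 2*pi turns).
Answer: 1


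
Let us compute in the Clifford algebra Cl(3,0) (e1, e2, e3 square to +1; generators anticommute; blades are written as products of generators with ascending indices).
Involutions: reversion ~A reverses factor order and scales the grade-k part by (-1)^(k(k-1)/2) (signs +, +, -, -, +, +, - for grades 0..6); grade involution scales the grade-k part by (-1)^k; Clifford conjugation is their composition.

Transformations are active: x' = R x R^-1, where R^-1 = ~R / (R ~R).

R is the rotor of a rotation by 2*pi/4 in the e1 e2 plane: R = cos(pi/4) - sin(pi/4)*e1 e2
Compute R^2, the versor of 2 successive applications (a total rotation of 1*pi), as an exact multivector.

Half-angle bookkeeping: 2 applications in e1 e2 add up to rotor phase 2*pi/4 = pi/2, so R^2 = cos(pi/2) - sin(pi/2)*e1 e2.
cos(pi/2) = 0 and sin(pi/2) = 1, so R^2 = -e1 e2. The net rotation is 1*pi; the rotor keeps the half-angle phase exactly.
Answer: -e1 e2


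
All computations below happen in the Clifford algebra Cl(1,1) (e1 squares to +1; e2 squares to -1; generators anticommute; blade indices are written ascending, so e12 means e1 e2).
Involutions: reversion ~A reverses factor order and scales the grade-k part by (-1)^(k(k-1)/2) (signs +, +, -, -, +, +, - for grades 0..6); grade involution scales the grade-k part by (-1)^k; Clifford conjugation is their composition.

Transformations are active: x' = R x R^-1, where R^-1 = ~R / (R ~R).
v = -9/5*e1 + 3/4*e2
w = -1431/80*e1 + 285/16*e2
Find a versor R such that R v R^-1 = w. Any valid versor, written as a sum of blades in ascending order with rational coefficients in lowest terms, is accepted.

Reasoning: v^2 = w^2 = 1071/400 since conjugation preserves the quadratic form; R = v + w = -315/16*e1 + 297/16*e2 is then valid when invertible, keeping its own part and reversing (v - w)/2.
Answer: -315/16*e1 + 297/16*e2


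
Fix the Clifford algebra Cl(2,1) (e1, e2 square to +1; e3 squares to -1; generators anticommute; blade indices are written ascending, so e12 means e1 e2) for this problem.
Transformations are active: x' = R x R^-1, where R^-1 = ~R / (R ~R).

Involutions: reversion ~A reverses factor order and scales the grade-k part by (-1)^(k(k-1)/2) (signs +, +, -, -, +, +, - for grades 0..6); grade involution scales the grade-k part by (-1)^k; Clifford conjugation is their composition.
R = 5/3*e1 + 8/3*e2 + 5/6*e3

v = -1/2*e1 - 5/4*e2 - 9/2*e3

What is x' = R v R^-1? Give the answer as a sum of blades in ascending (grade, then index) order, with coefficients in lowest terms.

~R = 5/3*e1 + 8/3*e2 + 5/6*e3, and R ~R = 331/36, so R^-1 = ~R / (331/36).
R v = -5/12 - 3/4*e12 - 85/12*e13 - 263/24*e23
Answer: 231/662*e1 + 1335/1324*e2 + 2929/662*e3


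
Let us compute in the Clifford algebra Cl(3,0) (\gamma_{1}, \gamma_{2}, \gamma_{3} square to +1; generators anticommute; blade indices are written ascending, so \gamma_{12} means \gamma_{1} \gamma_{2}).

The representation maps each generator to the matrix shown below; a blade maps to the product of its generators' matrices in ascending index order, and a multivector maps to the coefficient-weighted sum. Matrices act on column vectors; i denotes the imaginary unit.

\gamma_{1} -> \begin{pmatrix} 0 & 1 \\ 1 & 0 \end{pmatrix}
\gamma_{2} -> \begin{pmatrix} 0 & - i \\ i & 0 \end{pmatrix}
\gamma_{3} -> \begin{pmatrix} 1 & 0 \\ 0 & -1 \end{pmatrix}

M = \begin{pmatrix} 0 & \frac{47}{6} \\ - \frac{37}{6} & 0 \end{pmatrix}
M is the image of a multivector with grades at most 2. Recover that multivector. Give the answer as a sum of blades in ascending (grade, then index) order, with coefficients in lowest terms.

Method: 1, rho(\gamma_{1}), rho(\gamma_{2}), rho(\gamma_{3}) form a trace-orthogonal basis of the 2x2 complex matrices (tr(X Y) = 2 if X = Y, else 0), so M = m0*1 + m1*rho(\gamma_{1}) + m2*rho(\gamma_{2}) + m3*rho(\gamma_{3}) with m0 = tr(M)/2 = 0, m1 = tr(M rho(\gamma_{1}))/2 = \frac{5}{6}, m2 = tr(M rho(\gamma_{2}))/2 = 7 i, m3 = tr(M rho(\gamma_{3}))/2 = 0.
Multiplying table entries, the bivector images are rho(\gamma_{12}) = i*rho(\gamma_{3}), rho(\gamma_{13}) = -i*rho(\gamma_{2}), rho(\gamma_{23}) = i*rho(\gamma_{1}); with real blade coefficients the real parts of m0..m3 are the coefficients of 1, \gamma_{1}, \gamma_{2}, \gamma_{3} and the imaginary parts give the bivectors (\gamma_{23}: Im m1, \gamma_{13}: -Im m2, \gamma_{12}: Im m3).
Answer: \frac{5}{6} \gamma_{1} - 7 \gamma_{13}


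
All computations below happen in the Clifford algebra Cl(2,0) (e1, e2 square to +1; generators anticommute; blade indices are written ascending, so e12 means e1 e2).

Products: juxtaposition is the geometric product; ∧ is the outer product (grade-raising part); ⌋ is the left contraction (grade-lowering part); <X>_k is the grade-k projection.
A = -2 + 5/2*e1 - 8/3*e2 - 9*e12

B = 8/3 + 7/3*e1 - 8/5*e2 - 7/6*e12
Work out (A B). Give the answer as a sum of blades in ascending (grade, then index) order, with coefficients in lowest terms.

step 1: -86/15 + 598/45*e1 + 2551/180*e2 - 175/9*e12
Answer: -86/15 + 598/45*e1 + 2551/180*e2 - 175/9*e12


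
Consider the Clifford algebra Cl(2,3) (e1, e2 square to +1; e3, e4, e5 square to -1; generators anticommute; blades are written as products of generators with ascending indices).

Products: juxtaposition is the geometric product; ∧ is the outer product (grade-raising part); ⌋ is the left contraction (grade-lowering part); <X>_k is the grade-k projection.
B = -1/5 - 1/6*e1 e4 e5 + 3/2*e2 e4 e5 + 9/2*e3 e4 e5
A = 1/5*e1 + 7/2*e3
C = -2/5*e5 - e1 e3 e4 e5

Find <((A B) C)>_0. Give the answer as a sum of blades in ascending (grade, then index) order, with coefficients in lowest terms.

step 1: -1/25*e1 - 7/10*e3 - 947/60*e4 e5 + 3/10*e1 e2 e4 e5 + 89/60*e1 e3 e4 e5 - 21/4*e2 e3 e4 e5
step 2: 89/60 - 947/150*e4 + 21/4*e1 e2 - 947/60*e1 e3 + 2/125*e1 e5 - 3/10*e2 e3 + 7/25*e3 e5 + 3/25*e1 e2 e4 + 89/150*e1 e3 e4 + 7/10*e1 e4 e5 - 21/10*e2 e3 e4 + 1/25*e3 e4 e5
step 3: 89/60
Answer: 89/60


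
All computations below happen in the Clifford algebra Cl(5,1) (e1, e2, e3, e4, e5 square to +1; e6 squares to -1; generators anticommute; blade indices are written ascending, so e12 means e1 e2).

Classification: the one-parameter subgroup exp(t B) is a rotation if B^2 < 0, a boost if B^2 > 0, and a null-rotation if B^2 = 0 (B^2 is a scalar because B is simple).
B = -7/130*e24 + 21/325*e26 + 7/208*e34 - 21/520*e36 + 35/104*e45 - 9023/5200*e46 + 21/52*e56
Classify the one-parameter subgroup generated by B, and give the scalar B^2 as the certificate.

B^2 term by term: the squares give (-7/130)^2*(e24)^2 + (21/325)^2*(e26)^2 + (7/208)^2*(e34)^2 + (-21/520)^2*(e36)^2 + (35/104)^2*(e45)^2 + (-9023/5200)^2*(e46)^2 + (21/52)^2*(e56)^2 = 49/16900*(-1) + 441/105625*(+1) + 49/43264*(-1) + 441/270400*(+1) + 1225/10816*(-1) + 81414529/27040000*(+1) + 441/2704*(+1) = 49/16 (each basis 2-blade squares to minus the product of its generators' squares); cross terms between blades sharing an index anticommute and cancel; the commuting (index-disjoint) pairs give grade-4 terms 2*c*c'*(blade product), which cancel blade by blade — e2346: -147/33800 + 147/33800 = 0; e2456: -147/3380 + 147/3380 = 0; e3456: 147/5408 - 147/5408 = 0 — confirming B is simple. So B^2 = 49/16.
Answer: boost, certificate B^2 = 49/16. One invariant decides it: the square 49/16 survives every conjugation, and its sign is exactly the classification.


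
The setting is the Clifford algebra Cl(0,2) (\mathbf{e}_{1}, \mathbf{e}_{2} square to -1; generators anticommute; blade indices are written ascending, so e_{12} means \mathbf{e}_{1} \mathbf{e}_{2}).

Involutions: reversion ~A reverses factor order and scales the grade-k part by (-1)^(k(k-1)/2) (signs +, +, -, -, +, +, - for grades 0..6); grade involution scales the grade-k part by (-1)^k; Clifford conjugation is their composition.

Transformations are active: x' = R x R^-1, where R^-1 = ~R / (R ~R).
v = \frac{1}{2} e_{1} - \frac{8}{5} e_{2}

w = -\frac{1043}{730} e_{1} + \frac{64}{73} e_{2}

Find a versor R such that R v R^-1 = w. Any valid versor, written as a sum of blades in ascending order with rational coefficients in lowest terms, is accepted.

R = v + w = -\frac{339}{365} e_{1} - \frac{264}{365} e_{2} works: the equal norms (-\frac{281}{100}) guarantee its sandwich swaps v into w.
Answer: -\frac{339}{365} e_{1} - \frac{264}{365} e_{2}


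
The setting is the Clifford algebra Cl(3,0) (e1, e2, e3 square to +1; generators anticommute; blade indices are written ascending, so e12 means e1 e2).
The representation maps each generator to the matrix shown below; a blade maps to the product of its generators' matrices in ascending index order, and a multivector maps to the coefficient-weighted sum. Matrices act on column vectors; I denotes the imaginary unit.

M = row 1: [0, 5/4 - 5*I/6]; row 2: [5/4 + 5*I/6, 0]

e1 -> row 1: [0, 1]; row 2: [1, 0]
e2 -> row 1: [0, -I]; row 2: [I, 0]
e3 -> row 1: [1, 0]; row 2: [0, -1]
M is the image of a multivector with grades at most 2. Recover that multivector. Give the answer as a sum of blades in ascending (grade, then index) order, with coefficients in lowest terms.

Method: 1, rho(e1), rho(e2), rho(e3) form a trace-orthogonal basis of the 2x2 complex matrices (tr(X Y) = 2 if X = Y, else 0), so M = m0*1 + m1*rho(e1) + m2*rho(e2) + m3*rho(e3) with m0 = tr(M)/2 = 0, m1 = tr(M rho(e1))/2 = 5/4, m2 = tr(M rho(e2))/2 = 5/6, m3 = tr(M rho(e3))/2 = 0.
Multiplying table entries, the bivector images are rho(e12) = I*rho(e3), rho(e13) = -I*rho(e2), rho(e23) = I*rho(e1); with real blade coefficients the real parts of m0..m3 are the coefficients of 1, e1, e2, e3 and the imaginary parts give the bivectors (e23: Im m1, e13: -Im m2, e12: Im m3).
Answer: 5/4*e1 + 5/6*e2


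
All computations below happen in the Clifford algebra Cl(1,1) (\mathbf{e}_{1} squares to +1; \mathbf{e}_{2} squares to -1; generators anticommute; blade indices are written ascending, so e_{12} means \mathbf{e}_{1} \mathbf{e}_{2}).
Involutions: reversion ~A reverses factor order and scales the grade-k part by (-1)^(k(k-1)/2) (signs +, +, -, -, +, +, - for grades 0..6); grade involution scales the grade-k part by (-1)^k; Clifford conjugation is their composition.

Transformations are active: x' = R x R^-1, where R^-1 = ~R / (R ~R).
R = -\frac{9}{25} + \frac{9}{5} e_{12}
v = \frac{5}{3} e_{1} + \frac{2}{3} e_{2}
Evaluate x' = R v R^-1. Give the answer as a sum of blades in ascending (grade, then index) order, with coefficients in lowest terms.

~R = -\frac{9}{25} - \frac{9}{5} e_{12}, and R ~R = -\frac{1944}{625}, so R^-1 = ~R / (-\frac{1944}{625}).
R v = -\frac{9}{5} e_{1} - \frac{81}{25} e_{2}
Answer: -\frac{25}{12} e_{1} - \frac{17}{12} e_{2}


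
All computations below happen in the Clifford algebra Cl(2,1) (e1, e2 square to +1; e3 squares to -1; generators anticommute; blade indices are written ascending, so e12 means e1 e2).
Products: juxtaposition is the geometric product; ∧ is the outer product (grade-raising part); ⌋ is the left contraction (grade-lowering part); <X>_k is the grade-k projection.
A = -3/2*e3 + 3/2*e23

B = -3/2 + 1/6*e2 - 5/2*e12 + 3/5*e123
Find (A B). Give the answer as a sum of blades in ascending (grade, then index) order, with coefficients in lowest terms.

step 1: 9/10*e1 + 2*e3 + 9/10*e12 + 15/4*e13 - 2*e23 + 15/4*e123
Answer: 9/10*e1 + 2*e3 + 9/10*e12 + 15/4*e13 - 2*e23 + 15/4*e123


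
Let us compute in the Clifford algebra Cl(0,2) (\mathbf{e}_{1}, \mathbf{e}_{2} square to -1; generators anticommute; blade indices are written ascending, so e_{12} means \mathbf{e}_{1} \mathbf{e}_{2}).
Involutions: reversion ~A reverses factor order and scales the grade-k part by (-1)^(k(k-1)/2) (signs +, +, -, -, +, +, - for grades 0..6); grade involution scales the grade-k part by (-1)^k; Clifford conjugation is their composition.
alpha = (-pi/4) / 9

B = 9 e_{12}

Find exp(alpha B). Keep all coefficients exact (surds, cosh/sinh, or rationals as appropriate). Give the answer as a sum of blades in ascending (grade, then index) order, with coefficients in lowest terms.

B^2 = (9)^2*(e_{12})^2 = 81*(-1) = -81 (a basis 2-blade squares to minus the product of its generators' squares).
B^2 = -81 — circular case — the even/odd split gives cos and sin: l = 9, alpha*l = - \frac{\pi}{4}, so exp(alpha B) = cos(- \frac{\pi}{4}) + (sin(- \frac{\pi}{4})/9)*B = \frac{\sqrt{2}}{2} + (- \frac{\sqrt{2}}{18})*B.
Answer: \frac{\sqrt{2}}{2} - \frac{\sqrt{2}}{2} e_{12}


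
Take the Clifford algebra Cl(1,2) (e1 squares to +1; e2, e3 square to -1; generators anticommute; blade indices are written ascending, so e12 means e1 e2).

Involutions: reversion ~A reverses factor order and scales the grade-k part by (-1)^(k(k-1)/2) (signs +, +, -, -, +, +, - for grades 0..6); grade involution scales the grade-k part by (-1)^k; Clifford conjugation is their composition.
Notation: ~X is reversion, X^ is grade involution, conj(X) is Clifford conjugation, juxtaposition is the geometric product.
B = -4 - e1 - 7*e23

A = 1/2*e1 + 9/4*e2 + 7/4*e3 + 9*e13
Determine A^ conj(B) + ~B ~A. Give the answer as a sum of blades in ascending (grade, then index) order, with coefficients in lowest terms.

first term: -1/2 + 2*e1 - 13/4*e2 + 55/4*e3 + 261/4*e12 - 137/4*e13 - 7/2*e123
second term: -1/2 - 2*e1 - 85/4*e2 + 71/4*e3 + 243/4*e12 + 137/4*e13 + 7/2*e123
Answer: -1 - 49/2*e2 + 63/2*e3 + 126*e12


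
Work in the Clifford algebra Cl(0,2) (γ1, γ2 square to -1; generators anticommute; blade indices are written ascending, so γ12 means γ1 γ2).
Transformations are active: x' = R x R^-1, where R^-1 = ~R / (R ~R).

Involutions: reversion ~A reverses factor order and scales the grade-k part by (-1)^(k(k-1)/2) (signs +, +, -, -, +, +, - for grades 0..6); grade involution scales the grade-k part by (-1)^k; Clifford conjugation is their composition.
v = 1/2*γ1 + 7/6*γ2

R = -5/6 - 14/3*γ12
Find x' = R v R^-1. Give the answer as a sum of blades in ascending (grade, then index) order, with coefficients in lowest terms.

~R = -5/6 + 14/3*γ12, and R ~R = 809/36, so R^-1 = ~R / (809/36).
R v = 181/36*γ1 - 119/36*γ2
Answer: -4237/4854*γ1 - 1491/1618*γ2


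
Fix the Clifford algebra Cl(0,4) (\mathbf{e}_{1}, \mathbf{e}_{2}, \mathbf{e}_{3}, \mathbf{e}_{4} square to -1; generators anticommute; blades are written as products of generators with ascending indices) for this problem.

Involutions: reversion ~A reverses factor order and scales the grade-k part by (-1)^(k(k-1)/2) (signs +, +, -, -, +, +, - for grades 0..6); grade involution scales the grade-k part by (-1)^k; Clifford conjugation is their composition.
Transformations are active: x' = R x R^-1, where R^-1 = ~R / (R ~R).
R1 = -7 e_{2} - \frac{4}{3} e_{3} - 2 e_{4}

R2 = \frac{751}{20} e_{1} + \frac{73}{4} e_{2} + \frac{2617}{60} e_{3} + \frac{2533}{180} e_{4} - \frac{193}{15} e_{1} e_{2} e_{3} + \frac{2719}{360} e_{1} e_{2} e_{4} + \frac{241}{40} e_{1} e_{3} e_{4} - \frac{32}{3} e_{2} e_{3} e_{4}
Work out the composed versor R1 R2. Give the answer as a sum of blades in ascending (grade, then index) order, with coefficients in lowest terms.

Distribute over the terms of R1 (each basis-blade product reordered to ascending indices, repeated generators contracted through their squares):
(-7 e_{2}) R2 = \frac{511}{4} + \frac{5257}{20} e_{1} e_{2} + \frac{1351}{15} e_{1} e_{3} - \frac{19033}{360} e_{1} e_{4} - \frac{18319}{60} e_{2} e_{3} - \frac{17731}{180} e_{2} e_{4} - \frac{224}{3} e_{3} e_{4} + \frac{1687}{40} e_{1} e_{2} e_{3} e_{4}
(-\frac{4}{3} e_{3}) R2 = \frac{2617}{45} - \frac{772}{45} e_{1} e_{2} + \frac{751}{15} e_{1} e_{3} - \frac{241}{30} e_{1} e_{4} + \frac{73}{3} e_{2} e_{3} + \frac{128}{9} e_{2} e_{4} - \frac{2533}{135} e_{3} e_{4} - \frac{2719}{270} e_{1} e_{2} e_{3} e_{4}
(-2 e_{4}) R2 = \frac{2533}{90} + \frac{2719}{180} e_{1} e_{2} + \frac{241}{20} e_{1} e_{3} + \frac{751}{10} e_{1} e_{4} - \frac{64}{3} e_{2} e_{3} + \frac{73}{2} e_{2} e_{4} + \frac{2617}{30} e_{3} e_{4} - \frac{386}{15} e_{1} e_{2} e_{3} e_{4}
Summing the partial products and collecting blades:
Answer: \frac{4281}{20} + \frac{1304}{5} e_{1} e_{2} + \frac{9131}{60} e_{1} e_{3} + \frac{5111}{360} e_{1} e_{4} - \frac{18139}{60} e_{2} e_{3} - \frac{2867}{60} e_{2} e_{4} - \frac{1673}{270} e_{3} e_{4} + \frac{6881}{1080} e_{1} e_{2} e_{3} e_{4}


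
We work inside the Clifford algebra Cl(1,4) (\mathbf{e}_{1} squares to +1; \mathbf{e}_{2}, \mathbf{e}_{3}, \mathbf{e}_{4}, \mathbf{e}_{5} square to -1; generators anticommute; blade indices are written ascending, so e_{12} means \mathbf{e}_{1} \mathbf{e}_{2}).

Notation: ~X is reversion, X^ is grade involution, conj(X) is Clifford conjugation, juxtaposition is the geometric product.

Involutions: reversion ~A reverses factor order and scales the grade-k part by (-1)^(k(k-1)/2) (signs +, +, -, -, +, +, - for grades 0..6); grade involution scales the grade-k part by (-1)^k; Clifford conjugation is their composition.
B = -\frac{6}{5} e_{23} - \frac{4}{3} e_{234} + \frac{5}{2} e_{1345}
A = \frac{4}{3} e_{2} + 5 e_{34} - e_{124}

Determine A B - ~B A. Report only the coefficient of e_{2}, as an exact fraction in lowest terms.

first term: \frac{20}{3} e_{2} + \frac{8}{5} e_{3} + \frac{4}{3} e_{13} - \frac{25}{2} e_{15} - 6 e_{24} + \frac{16}{9} e_{34} - \frac{6}{5} e_{134} - \frac{5}{2} e_{235} - \frac{10}{3} e_{12345}
second term: -\frac{20}{3} e_{2} + \frac{8}{5} e_{3} + \frac{4}{3} e_{13} - \frac{25}{2} e_{15} - 6 e_{24} - \frac{16}{9} e_{34} - \frac{6}{5} e_{134} - \frac{5}{2} e_{235} - \frac{10}{3} e_{12345}
Answer: \frac{40}{3}


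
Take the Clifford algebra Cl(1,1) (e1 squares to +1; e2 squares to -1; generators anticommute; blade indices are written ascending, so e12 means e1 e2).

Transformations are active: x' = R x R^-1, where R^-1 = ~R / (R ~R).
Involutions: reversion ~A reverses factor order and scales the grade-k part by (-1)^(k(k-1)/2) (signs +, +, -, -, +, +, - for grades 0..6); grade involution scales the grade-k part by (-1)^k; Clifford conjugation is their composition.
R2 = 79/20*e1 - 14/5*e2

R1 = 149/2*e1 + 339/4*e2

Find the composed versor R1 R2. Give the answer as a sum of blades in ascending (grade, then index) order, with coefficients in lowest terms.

Distribute over the terms of R1 (each basis-blade product reordered to ascending indices, repeated generators contracted through their squares):
(149/2*e1) R2 = 11771/40 - 1043/5*e12
(339/4*e2) R2 = 2373/10 - 26781/80*e12
Summing the partial products and collecting blades:
Answer: 21263/40 - 43469/80*e12


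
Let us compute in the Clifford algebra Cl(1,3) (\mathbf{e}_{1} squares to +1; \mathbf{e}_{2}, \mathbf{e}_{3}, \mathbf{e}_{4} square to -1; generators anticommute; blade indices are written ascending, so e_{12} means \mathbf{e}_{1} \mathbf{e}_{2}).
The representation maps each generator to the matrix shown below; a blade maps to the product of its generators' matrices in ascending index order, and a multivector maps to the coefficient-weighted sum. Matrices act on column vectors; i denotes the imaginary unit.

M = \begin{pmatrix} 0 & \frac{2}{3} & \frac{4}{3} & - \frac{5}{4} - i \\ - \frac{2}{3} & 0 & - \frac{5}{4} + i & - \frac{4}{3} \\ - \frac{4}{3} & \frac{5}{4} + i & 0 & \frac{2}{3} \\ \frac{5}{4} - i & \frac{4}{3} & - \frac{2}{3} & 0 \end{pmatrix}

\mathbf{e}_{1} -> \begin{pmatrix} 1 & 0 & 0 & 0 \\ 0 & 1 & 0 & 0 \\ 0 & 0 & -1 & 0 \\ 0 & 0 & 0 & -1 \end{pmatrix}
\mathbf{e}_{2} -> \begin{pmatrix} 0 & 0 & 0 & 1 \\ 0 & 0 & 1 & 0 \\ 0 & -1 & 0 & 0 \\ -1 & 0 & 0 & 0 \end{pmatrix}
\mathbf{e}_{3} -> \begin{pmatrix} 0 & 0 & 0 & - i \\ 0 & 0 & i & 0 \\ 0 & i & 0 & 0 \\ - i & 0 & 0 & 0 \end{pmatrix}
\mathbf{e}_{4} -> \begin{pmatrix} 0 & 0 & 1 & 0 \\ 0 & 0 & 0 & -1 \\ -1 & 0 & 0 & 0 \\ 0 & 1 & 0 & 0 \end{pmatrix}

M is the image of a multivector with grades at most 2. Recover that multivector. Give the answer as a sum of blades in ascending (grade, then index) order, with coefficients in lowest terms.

Method: the blade images are trace-orthogonal — tr(rho(e_A) rho(e_B)^-1) = 4 if A = B and 0 otherwise — and rho(e_A)^-1 = (e_A)^2 * rho(e_A) with (e_A)^2 = +1 or -1, so the coefficient of e_A in the preimage is (e_A)^2 * tr(M rho(e_A))/4.
Nonzero projections over blades of grade <= 2: e_{2}: (e_{2})^2 = -1, tr(M rho(e_{2})) = 5, coefficient -\frac{5}{4}; e_{3}: (e_{3})^2 = -1, tr(M rho(e_{3})) = -4, coefficient 1; e_{4}: (e_{4})^2 = -1, tr(M rho(e_{4})) = - \frac{16}{3}, coefficient \frac{4}{3}; e_{24}: (e_{24})^2 = -1, tr(M rho(e_{24})) = - \frac{8}{3}, coefficient \frac{2}{3}. Every other blade of grade <= 2 projects to 0.
Answer: -\frac{5}{4} e_{2} + e_{3} + \frac{4}{3} e_{4} + \frac{2}{3} e_{24}
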